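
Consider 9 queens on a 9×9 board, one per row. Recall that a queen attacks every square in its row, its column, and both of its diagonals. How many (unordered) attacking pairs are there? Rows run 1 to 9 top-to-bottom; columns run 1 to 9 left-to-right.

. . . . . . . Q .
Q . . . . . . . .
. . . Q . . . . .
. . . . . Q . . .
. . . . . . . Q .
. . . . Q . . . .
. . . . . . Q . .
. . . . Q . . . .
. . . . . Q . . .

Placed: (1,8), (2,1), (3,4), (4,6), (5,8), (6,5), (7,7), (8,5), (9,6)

6

Same column: (1,8)–(5,8) (column 8); (4,6)–(9,6) (column 6); (6,5)–(8,5) (column 5).
Same diagonal: (2,1)–(6,5) (|2−6| = |1−5| = 4); (5,8)–(8,5) (|5−8| = |8−5| = 3); (8,5)–(9,6) (|8−9| = |5−6| = 1).
Total attacking pairs: 6.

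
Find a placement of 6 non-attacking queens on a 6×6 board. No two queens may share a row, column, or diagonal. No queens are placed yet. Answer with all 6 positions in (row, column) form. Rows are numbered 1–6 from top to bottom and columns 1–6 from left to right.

(1,2) (2,4) (3,6) (4,1) (5,3) (6,5)

Row 1: Safe: 1, 2, 3, 4, 5, 6. Place at column 2.
Row 2: attacked by (1,2)→{1,2,3}. Safe: 4, 5, 6. Place at column 4.
Row 3: attacked by (1,2)→{2,4}; (2,4)→{3,4,5}. Safe: 1, 6. Place at column 6.
Row 4: attacked by (1,2)→{2,5}; (2,4)→{2,4,6}; (3,6)→{5,6}. Safe: 1, 3. Place at column 1.
Row 5: attacked by (1,2)→{2,6}; (2,4)→{1,4}; (3,6)→{4,6}; (4,1)→{1,2}. Safe: 3, 5. Place at column 3.
Row 6: attacked by (1,2)→{2}; (2,4)→{4}; (3,6)→{3,6}; (4,1)→{1,3}; (5,3)→{2,3,4}. Safe: 5. Place at column 5.
Columns [2, 4, 6, 1, 3, 5], r−c [-1, -2, -3, 3, 2, 1], r+c [3, 6, 9, 5, 8, 11] are all distinct, so no two queens attack.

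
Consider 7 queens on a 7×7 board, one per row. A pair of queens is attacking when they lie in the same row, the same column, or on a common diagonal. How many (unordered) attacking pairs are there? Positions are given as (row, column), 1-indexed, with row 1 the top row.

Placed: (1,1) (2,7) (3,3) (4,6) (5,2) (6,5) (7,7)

4

Same column: (2,7)–(7,7) (column 7).
Same diagonal: (1,1)–(3,3) (|1−3| = |1−3| = 2); (1,1)–(7,7) (|1−7| = |1−7| = 6); (3,3)–(7,7) (|3−7| = |3−7| = 4).
Total attacking pairs: 4.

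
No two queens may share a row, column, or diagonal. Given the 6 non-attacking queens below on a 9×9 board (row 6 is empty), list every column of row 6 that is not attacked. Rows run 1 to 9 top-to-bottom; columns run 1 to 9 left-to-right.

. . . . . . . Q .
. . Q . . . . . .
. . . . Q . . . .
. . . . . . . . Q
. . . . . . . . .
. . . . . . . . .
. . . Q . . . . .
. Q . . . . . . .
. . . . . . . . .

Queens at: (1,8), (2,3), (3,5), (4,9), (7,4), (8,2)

columns 1, 6

(1,8) attacks row 6 at column 8 and diagonals 3.
(2,3) attacks row 6 at column 3 and diagonals 7.
(3,5) attacks row 6 at column 5 and diagonals 2, 8.
(4,9) attacks row 6 at column 9 and diagonals 7.
(7,4) attacks row 6 at column 4 and diagonals 3, 5.
(8,2) attacks row 6 at column 2 and diagonals 4.
Attacked columns: {2, 3, 4, 5, 7, 8, 9}. Safe: {1, 6}.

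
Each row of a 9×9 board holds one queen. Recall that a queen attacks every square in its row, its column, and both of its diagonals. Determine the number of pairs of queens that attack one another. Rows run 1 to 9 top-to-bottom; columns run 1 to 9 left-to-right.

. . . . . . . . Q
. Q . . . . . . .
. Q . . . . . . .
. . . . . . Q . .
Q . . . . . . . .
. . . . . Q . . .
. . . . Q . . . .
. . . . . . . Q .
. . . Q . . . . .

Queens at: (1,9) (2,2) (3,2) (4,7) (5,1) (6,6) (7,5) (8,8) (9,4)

Same column: (2,2)–(3,2) (column 2).
Same diagonal: (2,2)–(6,6) (|2−6| = |2−6| = 4); (2,2)–(8,8) (|2−8| = |2−8| = 6); (6,6)–(7,5) (|6−7| = |6−5| = 1); (6,6)–(8,8) (|6−8| = |6−8| = 2).
Total attacking pairs: 5.

5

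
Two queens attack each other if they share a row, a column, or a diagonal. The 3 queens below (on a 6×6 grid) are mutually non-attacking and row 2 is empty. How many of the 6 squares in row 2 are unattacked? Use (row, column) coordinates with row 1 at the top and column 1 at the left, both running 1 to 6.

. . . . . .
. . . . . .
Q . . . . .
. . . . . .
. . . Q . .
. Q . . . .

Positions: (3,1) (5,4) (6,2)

2

(3,1) attacks row 2 at column 1 and diagonals 2.
(5,4) attacks row 2 at column 4 and diagonals 1.
(6,2) attacks row 2 at column 2 and diagonals 6.
Attacked columns: {1, 2, 4, 6}. Safe: {3, 5}.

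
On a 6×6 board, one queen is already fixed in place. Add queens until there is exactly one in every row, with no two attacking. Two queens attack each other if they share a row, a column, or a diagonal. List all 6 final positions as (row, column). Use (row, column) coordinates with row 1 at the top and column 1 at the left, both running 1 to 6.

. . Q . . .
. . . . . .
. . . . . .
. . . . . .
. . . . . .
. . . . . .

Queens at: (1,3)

Row 2: attacked by (1,3)→{2,3,4}. Safe: 1, 5, 6. Place at column 6.
Row 3: attacked by (1,3)→{1,3,5}; (2,6)→{5,6}. Safe: 2, 4. Place at column 2.
Row 4: attacked by (1,3)→{3,6}; (2,6)→{4,6}; (3,2)→{1,2,3}. Safe: 5. Place at column 5.
Row 5: attacked by (1,3)→{3}; (2,6)→{3,6}; (3,2)→{2,4}; (4,5)→{4,5,6}. Safe: 1. Place at column 1.
Row 6: attacked by (1,3)→{3}; (2,6)→{2,6}; (3,2)→{2,5}; (4,5)→{3,5}; (5,1)→{1,2}. Safe: 4. Place at column 4.
Columns [3, 6, 2, 5, 1, 4], r−c [-2, -4, 1, -1, 4, 2], r+c [4, 8, 5, 9, 6, 10] are all distinct, so no two queens attack.

(1,3) (2,6) (3,2) (4,5) (5,1) (6,4)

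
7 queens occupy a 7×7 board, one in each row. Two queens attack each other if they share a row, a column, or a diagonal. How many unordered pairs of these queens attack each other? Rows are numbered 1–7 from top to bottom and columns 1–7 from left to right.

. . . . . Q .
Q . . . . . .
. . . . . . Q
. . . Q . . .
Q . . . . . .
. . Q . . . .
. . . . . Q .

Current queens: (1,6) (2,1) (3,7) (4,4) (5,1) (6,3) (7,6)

3

Same column: (1,6)–(7,6) (column 6); (2,1)–(5,1) (column 1).
Same diagonal: (2,1)–(7,6) (|2−7| = |1−6| = 5).
Total attacking pairs: 3.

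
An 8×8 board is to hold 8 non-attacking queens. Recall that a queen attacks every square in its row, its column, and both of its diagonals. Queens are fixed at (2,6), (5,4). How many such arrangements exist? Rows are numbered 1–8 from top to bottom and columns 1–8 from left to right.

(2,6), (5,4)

3

Branch on row 1: col 1 → 0; col 2 → 1; col 3 → 2.
Sum: 0 + 1 + 2 = 3.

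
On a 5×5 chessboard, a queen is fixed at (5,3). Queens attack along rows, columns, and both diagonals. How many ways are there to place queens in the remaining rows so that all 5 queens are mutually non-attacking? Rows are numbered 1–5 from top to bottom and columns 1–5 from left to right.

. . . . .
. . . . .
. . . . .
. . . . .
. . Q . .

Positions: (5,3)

Branch on row 1: col 1 → 1; col 2 → 0; col 4 → 0; col 5 → 1.
Sum: 1 + 0 + 0 + 1 = 2.

2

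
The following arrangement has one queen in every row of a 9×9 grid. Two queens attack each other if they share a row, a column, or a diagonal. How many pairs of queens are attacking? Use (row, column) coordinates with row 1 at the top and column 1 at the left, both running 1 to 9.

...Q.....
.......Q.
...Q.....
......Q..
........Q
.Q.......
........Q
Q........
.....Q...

Same column: (1,4)–(3,4) (column 4); (5,9)–(7,9) (column 9).
Same diagonal: (1,4)–(4,7) (|1−4| = |4−7| = 3).
Total attacking pairs: 3.

3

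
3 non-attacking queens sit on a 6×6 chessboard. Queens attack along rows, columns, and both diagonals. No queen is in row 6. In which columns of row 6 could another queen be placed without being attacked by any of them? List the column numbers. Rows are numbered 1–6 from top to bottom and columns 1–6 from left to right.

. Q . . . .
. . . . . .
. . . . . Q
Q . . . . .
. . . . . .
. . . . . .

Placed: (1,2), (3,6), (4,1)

columns 4, 5

(1,2) attacks row 6 at column 2.
(3,6) attacks row 6 at column 6 and diagonals 3.
(4,1) attacks row 6 at column 1 and diagonals 3.
Attacked columns: {1, 2, 3, 6}. Safe: {4, 5}.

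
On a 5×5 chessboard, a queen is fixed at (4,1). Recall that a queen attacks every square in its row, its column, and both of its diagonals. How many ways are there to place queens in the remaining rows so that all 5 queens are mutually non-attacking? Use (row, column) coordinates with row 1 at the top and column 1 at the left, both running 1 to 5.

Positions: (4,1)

Branch on row 1: col 2 → 1; col 3 → 0; col 5 → 1.
Sum: 1 + 0 + 1 = 2.

2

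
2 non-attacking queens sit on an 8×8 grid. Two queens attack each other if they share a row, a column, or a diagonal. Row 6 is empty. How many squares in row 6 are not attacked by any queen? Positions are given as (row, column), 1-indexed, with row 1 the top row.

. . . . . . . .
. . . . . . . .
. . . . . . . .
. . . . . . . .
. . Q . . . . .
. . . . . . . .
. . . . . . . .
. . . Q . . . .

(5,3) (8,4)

4

(5,3) attacks row 6 at column 3 and diagonals 2, 4.
(8,4) attacks row 6 at column 4 and diagonals 2, 6.
Attacked columns: {2, 3, 4, 6}. Safe: {1, 5, 7, 8}.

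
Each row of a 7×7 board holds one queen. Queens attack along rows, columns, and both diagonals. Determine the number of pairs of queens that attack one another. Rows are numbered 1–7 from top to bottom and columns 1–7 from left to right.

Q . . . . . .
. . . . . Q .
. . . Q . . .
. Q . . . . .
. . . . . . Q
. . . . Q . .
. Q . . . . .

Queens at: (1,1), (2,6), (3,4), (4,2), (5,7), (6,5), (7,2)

1

Same column: (4,2)–(7,2) (column 2).
Total attacking pairs: 1.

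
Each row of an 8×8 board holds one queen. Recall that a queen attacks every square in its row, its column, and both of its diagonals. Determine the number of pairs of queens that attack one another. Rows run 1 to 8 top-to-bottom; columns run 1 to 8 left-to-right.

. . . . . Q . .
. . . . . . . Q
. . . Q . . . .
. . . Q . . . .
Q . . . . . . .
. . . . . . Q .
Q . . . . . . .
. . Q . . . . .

5

Same column: (3,4)–(4,4) (column 4); (5,1)–(7,1) (column 1).
Same diagonal: (1,6)–(3,4) (|1−3| = |6−4| = 2); (3,4)–(6,7) (|3−6| = |4−7| = 3); (4,4)–(7,1) (|4−7| = |4−1| = 3).
Total attacking pairs: 5.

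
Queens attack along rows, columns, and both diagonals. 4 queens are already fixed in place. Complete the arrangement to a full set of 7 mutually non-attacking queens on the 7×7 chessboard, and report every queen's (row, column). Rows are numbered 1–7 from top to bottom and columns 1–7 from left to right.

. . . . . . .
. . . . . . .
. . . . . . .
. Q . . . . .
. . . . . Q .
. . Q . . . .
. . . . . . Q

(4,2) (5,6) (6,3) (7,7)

(1,4) (2,1) (3,5) (4,2) (5,6) (6,3) (7,7)

Row 1: attacked by (4,2)→{2,5}; (5,6)→{2,6}; (6,3)→{3}; (7,7)→{1,7}. Safe: 4. Place at column 4.
Row 2: attacked by (1,4)→{3,4,5}; (4,2)→{2,4}; (5,6)→{3,6}; (6,3)→{3,7}; (7,7)→{2,7}. Safe: 1. Place at column 1.
Row 3: attacked by (1,4)→{2,4,6}; (2,1)→{1,2}; (4,2)→{1,2,3}; (5,6)→{4,6}; (6,3)→{3,6}; (7,7)→{3,7}. Safe: 5. Place at column 5.
Columns [4, 1, 5, 2, 6, 3, 7], r−c [-3, 1, -2, 2, -1, 3, 0], r+c [5, 3, 8, 6, 11, 9, 14] are all distinct, so no two queens attack.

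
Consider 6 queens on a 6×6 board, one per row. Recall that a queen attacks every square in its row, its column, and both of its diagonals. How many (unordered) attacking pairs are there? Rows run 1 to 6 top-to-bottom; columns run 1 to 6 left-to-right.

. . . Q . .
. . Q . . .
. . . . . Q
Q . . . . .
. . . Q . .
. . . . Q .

Same column: (1,4)–(5,4) (column 4).
Same diagonal: (1,4)–(2,3) (|1−2| = |4−3| = 1); (1,4)–(3,6) (|1−3| = |4−6| = 2); (1,4)–(4,1) (|1−4| = |4−1| = 3); (2,3)–(4,1) (|2−4| = |3−1| = 2); (3,6)–(5,4) (|3−5| = |6−4| = 2); (5,4)–(6,5) (|5−6| = |4−5| = 1).
Total attacking pairs: 7.

7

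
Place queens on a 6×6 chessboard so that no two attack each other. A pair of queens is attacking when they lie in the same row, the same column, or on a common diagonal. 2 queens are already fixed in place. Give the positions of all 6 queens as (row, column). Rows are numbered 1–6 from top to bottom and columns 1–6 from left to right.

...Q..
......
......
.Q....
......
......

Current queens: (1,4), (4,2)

(1,4) (2,1) (3,5) (4,2) (5,6) (6,3)

Row 2: attacked by (1,4)→{3,4,5}; (4,2)→{2,4}. Safe: 1, 6. Place at column 1.
Row 3: attacked by (1,4)→{2,4,6}; (2,1)→{1,2}; (4,2)→{1,2,3}. Safe: 5. Place at column 5.
Row 5: attacked by (1,4)→{4}; (2,1)→{1,4}; (3,5)→{3,5}; (4,2)→{1,2,3}. Safe: 6. Place at column 6.
Row 6: attacked by (1,4)→{4}; (2,1)→{1,5}; (3,5)→{2,5}; (4,2)→{2,4}; (5,6)→{5,6}. Safe: 3. Place at column 3.
Columns [4, 1, 5, 2, 6, 3], r−c [-3, 1, -2, 2, -1, 3], r+c [5, 3, 8, 6, 11, 9] are all distinct, so no two queens attack.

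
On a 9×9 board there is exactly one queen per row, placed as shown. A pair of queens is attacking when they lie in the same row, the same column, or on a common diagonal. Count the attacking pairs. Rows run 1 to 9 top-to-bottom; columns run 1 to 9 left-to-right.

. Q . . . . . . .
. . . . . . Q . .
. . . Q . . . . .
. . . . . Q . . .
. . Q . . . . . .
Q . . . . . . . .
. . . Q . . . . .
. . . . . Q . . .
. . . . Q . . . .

6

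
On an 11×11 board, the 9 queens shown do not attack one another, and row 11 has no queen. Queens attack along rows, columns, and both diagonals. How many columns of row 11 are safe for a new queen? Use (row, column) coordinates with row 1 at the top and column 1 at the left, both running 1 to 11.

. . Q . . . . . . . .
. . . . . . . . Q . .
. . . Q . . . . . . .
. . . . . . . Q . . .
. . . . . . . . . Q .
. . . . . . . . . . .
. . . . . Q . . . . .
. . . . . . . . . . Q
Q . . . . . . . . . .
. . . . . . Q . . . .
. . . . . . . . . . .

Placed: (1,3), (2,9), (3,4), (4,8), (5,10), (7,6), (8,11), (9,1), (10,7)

1

(1,3) attacks row 11 at column 3.
(2,9) attacks row 11 at column 9.
(3,4) attacks row 11 at column 4.
(4,8) attacks row 11 at column 8 and diagonals 1.
(5,10) attacks row 11 at column 10 and diagonals 4.
(7,6) attacks row 11 at column 6 and diagonals 2, 10.
(8,11) attacks row 11 at column 11 and diagonals 8.
(9,1) attacks row 11 at column 1 and diagonals 3.
(10,7) attacks row 11 at column 7 and diagonals 6, 8.
Attacked columns: {1, 2, 3, 4, 6, 7, 8, 9, 10, 11}. Safe: {5}.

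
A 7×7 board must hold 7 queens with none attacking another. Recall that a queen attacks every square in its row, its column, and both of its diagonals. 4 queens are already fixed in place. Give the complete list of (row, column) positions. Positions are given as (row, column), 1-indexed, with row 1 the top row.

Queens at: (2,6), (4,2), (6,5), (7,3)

(1,1) (2,6) (3,4) (4,2) (5,7) (6,5) (7,3)

Row 1: attacked by (2,6)→{5,6,7}; (4,2)→{2,5}; (6,5)→{5}; (7,3)→{3}. Safe: 1, 4. Place at column 1.
Row 3: attacked by (1,1)→{1,3}; (2,6)→{5,6,7}; (4,2)→{1,2,3}; (6,5)→{2,5}; (7,3)→{3,7}. Safe: 4. Place at column 4.
Row 5: attacked by (1,1)→{1,5}; (2,6)→{3,6}; (3,4)→{2,4,6}; (4,2)→{1,2,3}; (6,5)→{4,5,6}; (7,3)→{1,3,5}. Safe: 7. Place at column 7.
Columns [1, 6, 4, 2, 7, 5, 3], r−c [0, -4, -1, 2, -2, 1, 4], r+c [2, 8, 7, 6, 12, 11, 10] are all distinct, so no two queens attack.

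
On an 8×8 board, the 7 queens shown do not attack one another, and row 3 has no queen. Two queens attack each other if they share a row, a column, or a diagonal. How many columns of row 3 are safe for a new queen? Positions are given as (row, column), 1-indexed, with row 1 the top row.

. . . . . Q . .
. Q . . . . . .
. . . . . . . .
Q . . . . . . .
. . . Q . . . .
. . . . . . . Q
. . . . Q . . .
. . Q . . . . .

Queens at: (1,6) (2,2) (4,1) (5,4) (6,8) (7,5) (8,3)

1

(1,6) attacks row 3 at column 6 and diagonals 4, 8.
(2,2) attacks row 3 at column 2 and diagonals 1, 3.
(4,1) attacks row 3 at column 1 and diagonals 2.
(5,4) attacks row 3 at column 4 and diagonals 2, 6.
(6,8) attacks row 3 at column 8 and diagonals 5.
(7,5) attacks row 3 at column 5 and diagonals 1.
(8,3) attacks row 3 at column 3 and diagonals 8.
Attacked columns: {1, 2, 3, 4, 5, 6, 8}. Safe: {7}.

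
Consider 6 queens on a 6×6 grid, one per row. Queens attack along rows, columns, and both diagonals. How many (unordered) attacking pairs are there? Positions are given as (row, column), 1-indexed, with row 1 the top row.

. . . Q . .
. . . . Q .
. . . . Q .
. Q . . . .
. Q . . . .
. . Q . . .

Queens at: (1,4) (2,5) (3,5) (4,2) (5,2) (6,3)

Same column: (2,5)–(3,5) (column 5); (4,2)–(5,2) (column 2).
Same diagonal: (1,4)–(2,5) (|1−2| = |4−5| = 1); (2,5)–(5,2) (|2−5| = |5−2| = 3); (5,2)–(6,3) (|5−6| = |2−3| = 1).
Total attacking pairs: 5.

5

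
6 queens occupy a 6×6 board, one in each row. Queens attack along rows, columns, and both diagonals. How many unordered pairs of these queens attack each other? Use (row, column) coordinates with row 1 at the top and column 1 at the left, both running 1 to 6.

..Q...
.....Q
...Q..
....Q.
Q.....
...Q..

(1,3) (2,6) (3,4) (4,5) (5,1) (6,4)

2

Same column: (3,4)–(6,4) (column 4).
Same diagonal: (3,4)–(4,5) (|3−4| = |4−5| = 1).
Total attacking pairs: 2.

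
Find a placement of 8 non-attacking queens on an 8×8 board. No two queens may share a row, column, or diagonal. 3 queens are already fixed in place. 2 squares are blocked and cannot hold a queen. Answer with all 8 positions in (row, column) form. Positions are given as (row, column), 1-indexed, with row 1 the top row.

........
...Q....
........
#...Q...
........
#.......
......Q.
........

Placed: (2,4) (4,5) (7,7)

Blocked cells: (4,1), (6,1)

(1,6) (2,4) (3,1) (4,5) (5,8) (6,2) (7,7) (8,3)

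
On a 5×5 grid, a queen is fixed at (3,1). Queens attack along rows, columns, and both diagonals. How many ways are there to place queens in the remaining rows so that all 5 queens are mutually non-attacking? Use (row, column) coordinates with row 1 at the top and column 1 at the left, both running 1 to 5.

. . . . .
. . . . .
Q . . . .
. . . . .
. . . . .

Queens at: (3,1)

2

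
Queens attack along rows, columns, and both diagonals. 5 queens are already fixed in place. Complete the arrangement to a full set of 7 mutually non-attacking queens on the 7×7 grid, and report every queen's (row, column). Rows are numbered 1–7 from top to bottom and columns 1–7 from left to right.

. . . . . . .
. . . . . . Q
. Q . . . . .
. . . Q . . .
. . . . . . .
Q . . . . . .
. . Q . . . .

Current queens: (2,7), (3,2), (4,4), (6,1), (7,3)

Row 1: attacked by (2,7)→{6,7}; (3,2)→{2,4}; (4,4)→{1,4,7}; (6,1)→{1,6}; (7,3)→{3}. Safe: 5. Place at column 5.
Row 5: attacked by (1,5)→{1,5}; (2,7)→{4,7}; (3,2)→{2,4}; (4,4)→{3,4,5}; (6,1)→{1,2}; (7,3)→{1,3,5}. Safe: 6. Place at column 6.
Columns [5, 7, 2, 4, 6, 1, 3], r−c [-4, -5, 1, 0, -1, 5, 4], r+c [6, 9, 5, 8, 11, 7, 10] are all distinct, so no two queens attack.

(1,5) (2,7) (3,2) (4,4) (5,6) (6,1) (7,3)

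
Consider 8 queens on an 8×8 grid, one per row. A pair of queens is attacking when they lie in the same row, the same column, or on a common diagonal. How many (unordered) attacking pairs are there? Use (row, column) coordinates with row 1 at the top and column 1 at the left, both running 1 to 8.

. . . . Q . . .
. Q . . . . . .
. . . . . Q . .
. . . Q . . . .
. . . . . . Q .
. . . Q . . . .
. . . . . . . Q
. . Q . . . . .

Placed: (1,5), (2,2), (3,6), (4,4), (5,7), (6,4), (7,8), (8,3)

Same column: (4,4)–(6,4) (column 4).
Same diagonal: (2,2)–(4,4) (|2−4| = |2−4| = 2).
Total attacking pairs: 2.

2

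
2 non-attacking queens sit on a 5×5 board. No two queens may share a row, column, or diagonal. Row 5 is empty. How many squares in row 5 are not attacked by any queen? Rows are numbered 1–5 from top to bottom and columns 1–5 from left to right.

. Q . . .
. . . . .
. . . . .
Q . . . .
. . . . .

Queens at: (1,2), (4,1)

(1,2) attacks row 5 at column 2.
(4,1) attacks row 5 at column 1 and diagonals 2.
Attacked columns: {1, 2}. Safe: {3, 4, 5}.

3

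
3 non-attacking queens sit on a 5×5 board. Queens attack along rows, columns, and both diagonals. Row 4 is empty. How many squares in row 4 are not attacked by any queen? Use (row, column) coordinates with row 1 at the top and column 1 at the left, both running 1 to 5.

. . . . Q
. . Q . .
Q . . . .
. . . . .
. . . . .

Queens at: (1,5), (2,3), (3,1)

(1,5) attacks row 4 at column 5 and diagonals 2.
(2,3) attacks row 4 at column 3 and diagonals 1, 5.
(3,1) attacks row 4 at column 1 and diagonals 2.
Attacked columns: {1, 2, 3, 5}. Safe: {4}.

1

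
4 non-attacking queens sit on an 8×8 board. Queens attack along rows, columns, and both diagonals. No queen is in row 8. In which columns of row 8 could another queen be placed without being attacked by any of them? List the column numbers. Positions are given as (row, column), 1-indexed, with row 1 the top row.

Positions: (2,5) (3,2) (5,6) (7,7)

columns 1, 4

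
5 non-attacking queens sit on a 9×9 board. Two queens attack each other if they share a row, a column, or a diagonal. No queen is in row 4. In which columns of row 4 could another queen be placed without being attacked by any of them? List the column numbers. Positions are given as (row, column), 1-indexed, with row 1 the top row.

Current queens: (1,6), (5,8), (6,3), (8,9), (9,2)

(1,6) attacks row 4 at column 6 and diagonals 3, 9.
(5,8) attacks row 4 at column 8 and diagonals 7, 9.
(6,3) attacks row 4 at column 3 and diagonals 1, 5.
(8,9) attacks row 4 at column 9 and diagonals 5.
(9,2) attacks row 4 at column 2 and diagonals 7.
Attacked columns: {1, 2, 3, 5, 6, 7, 8, 9}. Safe: {4}.

columns 4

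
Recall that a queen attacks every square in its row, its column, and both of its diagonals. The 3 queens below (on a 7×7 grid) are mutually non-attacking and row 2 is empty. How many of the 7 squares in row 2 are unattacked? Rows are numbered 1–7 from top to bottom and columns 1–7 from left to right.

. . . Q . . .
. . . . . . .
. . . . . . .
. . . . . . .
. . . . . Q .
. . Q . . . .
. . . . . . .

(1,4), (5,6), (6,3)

(1,4) attacks row 2 at column 4 and diagonals 3, 5.
(5,6) attacks row 2 at column 6 and diagonals 3.
(6,3) attacks row 2 at column 3 and diagonals 7.
Attacked columns: {3, 4, 5, 6, 7}. Safe: {1, 2}.

2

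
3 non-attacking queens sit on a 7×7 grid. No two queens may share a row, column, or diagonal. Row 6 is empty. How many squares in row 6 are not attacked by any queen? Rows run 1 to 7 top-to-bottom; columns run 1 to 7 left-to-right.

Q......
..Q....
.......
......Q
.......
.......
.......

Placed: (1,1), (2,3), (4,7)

(1,1) attacks row 6 at column 1 and diagonals 6.
(2,3) attacks row 6 at column 3 and diagonals 7.
(4,7) attacks row 6 at column 7 and diagonals 5.
Attacked columns: {1, 3, 5, 6, 7}. Safe: {2, 4}.

2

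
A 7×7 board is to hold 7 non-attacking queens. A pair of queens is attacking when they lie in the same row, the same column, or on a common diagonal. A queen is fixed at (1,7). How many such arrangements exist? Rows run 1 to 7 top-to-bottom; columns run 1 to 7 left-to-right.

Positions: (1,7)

4

Branch on row 2: col 1 → 0; col 2 → 1; col 3 → 1; col 4 → 1; col 5 → 1.
Sum: 0 + 1 + 1 + 1 + 1 = 4.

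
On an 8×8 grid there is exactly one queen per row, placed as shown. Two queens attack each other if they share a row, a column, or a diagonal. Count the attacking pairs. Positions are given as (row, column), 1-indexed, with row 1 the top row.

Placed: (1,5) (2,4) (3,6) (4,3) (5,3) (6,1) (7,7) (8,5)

4

Same column: (1,5)–(8,5) (column 5); (4,3)–(5,3) (column 3).
Same diagonal: (1,5)–(2,4) (|1−2| = |5−4| = 1); (4,3)–(6,1) (|4−6| = |3−1| = 2).
Total attacking pairs: 4.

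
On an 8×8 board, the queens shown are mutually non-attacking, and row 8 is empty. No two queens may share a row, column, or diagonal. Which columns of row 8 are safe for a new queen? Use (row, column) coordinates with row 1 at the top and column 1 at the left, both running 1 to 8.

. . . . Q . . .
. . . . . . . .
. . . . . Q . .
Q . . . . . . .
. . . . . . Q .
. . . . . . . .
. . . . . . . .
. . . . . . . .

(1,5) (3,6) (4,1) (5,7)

(1,5) attacks row 8 at column 5.
(3,6) attacks row 8 at column 6 and diagonals 1.
(4,1) attacks row 8 at column 1 and diagonals 5.
(5,7) attacks row 8 at column 7 and diagonals 4.
Attacked columns: {1, 4, 5, 6, 7}. Safe: {2, 3, 8}.

columns 2, 3, 8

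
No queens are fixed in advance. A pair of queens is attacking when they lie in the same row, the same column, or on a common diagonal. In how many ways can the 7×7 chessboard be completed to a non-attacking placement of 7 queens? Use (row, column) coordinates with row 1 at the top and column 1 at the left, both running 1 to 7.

Branch on row 1: col 1 → 4; col 2 → 7; col 3 → 6; col 4 → 6; col 5 → 6; col 6 → 7; col 7 → 4.
Sum: 4 + 7 + 6 + 6 + 6 + 7 + 4 = 40.
(This is the classic 7-queens count.)

40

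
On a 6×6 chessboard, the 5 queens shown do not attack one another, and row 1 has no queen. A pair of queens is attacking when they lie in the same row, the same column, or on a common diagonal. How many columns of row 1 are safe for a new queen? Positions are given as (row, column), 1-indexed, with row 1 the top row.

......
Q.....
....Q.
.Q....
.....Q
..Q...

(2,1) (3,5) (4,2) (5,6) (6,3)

1

(2,1) attacks row 1 at column 1 and diagonals 2.
(3,5) attacks row 1 at column 5 and diagonals 3.
(4,2) attacks row 1 at column 2 and diagonals 5.
(5,6) attacks row 1 at column 6 and diagonals 2.
(6,3) attacks row 1 at column 3.
Attacked columns: {1, 2, 3, 5, 6}. Safe: {4}.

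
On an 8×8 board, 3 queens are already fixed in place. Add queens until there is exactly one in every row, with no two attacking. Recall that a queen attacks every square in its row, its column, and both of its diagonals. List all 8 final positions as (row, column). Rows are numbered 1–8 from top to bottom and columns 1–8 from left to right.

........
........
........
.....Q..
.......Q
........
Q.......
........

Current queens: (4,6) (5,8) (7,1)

Row 1: attacked by (4,6)→{3,6}; (5,8)→{4,8}; (7,1)→{1,7}. Safe: 2, 5. Place at column 2.
Row 2: attacked by (1,2)→{1,2,3}; (4,6)→{4,6,8}; (5,8)→{5,8}; (7,1)→{1,6}. Safe: 7. Place at column 7.
Row 3: attacked by (1,2)→{2,4}; (2,7)→{6,7,8}; (4,6)→{5,6,7}; (5,8)→{6,8}; (7,1)→{1,5}. Safe: 3. Place at column 3.
Row 6: attacked by (1,2)→{2,7}; (2,7)→{3,7}; (3,3)→{3,6}; (4,6)→{4,6,8}; (5,8)→{7,8}; (7,1)→{1,2}. Safe: 5. Place at column 5.
Row 8: attacked by (1,2)→{2}; (2,7)→{1,7}; (3,3)→{3,8}; (4,6)→{2,6}; (5,8)→{5,8}; (6,5)→{3,5,7}; (7,1)→{1,2}. Safe: 4. Place at column 4.
Columns [2, 7, 3, 6, 8, 5, 1, 4], r−c [-1, -5, 0, -2, -3, 1, 6, 4], r+c [3, 9, 6, 10, 13, 11, 8, 12] are all distinct, so no two queens attack.

(1,2) (2,7) (3,3) (4,6) (5,8) (6,5) (7,1) (8,4)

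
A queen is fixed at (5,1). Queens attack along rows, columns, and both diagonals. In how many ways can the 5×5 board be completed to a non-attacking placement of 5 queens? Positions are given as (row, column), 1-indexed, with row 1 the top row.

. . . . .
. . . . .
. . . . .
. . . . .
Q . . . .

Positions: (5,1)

Branch on row 1: col 2 → 0; col 3 → 1; col 4 → 1.
Sum: 0 + 1 + 1 = 2.

2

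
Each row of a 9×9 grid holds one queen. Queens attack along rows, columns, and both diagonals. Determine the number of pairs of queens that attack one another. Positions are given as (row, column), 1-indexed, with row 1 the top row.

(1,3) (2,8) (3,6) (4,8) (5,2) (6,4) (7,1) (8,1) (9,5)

Same column: (2,8)–(4,8) (column 8); (7,1)–(8,1) (column 1).
Same diagonal: (2,8)–(6,4) (|2−6| = |8−4| = 4); (3,6)–(8,1) (|3−8| = |6−1| = 5).
Total attacking pairs: 4.

4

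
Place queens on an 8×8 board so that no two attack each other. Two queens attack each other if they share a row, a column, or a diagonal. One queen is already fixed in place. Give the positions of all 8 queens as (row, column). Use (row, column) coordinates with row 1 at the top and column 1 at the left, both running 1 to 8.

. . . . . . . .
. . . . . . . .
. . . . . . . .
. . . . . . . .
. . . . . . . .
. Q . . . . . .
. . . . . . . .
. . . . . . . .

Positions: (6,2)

(1,6) (2,4) (3,1) (4,5) (5,8) (6,2) (7,7) (8,3)

Row 1: attacked by (6,2)→{2,7}. Safe: 1, 3, 4, 5, 6, 8. Place at column 6.
Row 2: attacked by (1,6)→{5,6,7}; (6,2)→{2,6}. Safe: 1, 3, 4, 8. Place at column 4.
Row 3: attacked by (1,6)→{4,6,8}; (2,4)→{3,4,5}; (6,2)→{2,5}. Safe: 1, 7. Place at column 1.
Row 4: attacked by (1,6)→{3,6}; (2,4)→{2,4,6}; (3,1)→{1,2}; (6,2)→{2,4}. Safe: 5, 7, 8. Place at column 5.
Row 5: attacked by (1,6)→{2,6}; (2,4)→{1,4,7}; (3,1)→{1,3}; (4,5)→{4,5,6}; (6,2)→{1,2,3}. Safe: 8. Place at column 8.
Row 7: attacked by (1,6)→{6}; (2,4)→{4}; (3,1)→{1,5}; (4,5)→{2,5,8}; (5,8)→{6,8}; (6,2)→{1,2,3}. Safe: 7. Place at column 7.
Row 8: attacked by (1,6)→{6}; (2,4)→{4}; (3,1)→{1,6}; (4,5)→{1,5}; (5,8)→{5,8}; (6,2)→{2,4}; (7,7)→{6,7,8}. Safe: 3. Place at column 3.
Columns [6, 4, 1, 5, 8, 2, 7, 3], r−c [-5, -2, 2, -1, -3, 4, 0, 5], r+c [7, 6, 4, 9, 13, 8, 14, 11] are all distinct, so no two queens attack.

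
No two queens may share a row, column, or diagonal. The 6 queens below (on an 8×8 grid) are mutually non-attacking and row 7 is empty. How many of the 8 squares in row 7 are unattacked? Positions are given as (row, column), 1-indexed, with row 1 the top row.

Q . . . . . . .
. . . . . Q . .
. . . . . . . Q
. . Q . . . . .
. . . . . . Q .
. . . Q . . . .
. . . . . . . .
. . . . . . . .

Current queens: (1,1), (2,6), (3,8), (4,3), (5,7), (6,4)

1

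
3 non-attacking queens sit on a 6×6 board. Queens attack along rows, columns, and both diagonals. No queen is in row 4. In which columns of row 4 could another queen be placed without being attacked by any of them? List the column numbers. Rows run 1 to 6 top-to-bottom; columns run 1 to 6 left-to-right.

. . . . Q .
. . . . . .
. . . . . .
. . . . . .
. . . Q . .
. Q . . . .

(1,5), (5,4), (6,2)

columns 1, 6

(1,5) attacks row 4 at column 5 and diagonals 2.
(5,4) attacks row 4 at column 4 and diagonals 3, 5.
(6,2) attacks row 4 at column 2 and diagonals 4.
Attacked columns: {2, 3, 4, 5}. Safe: {1, 6}.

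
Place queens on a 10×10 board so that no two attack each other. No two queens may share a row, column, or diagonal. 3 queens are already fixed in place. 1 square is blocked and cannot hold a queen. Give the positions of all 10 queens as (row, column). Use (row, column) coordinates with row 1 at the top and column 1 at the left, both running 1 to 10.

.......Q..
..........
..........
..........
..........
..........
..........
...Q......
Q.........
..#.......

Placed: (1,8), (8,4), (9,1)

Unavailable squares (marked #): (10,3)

Row 2: attacked by (1,8)→{7,8,9}; (8,4)→{4,10}; (9,1)→{1,8}. Safe: 2, 3, 5, 6. Place at column 6.
Row 3: attacked by (1,8)→{6,8,10}; (2,6)→{5,6,7}; (8,4)→{4,9}; (9,1)→{1,7}. Safe: 2, 3. Place at column 3.
Row 4: attacked by (1,8)→{5,8}; (2,6)→{4,6,8}; (3,3)→{2,3,4}; (8,4)→{4,8}; (9,1)→{1,6}. Safe: 7, 9, 10. Place at column 10.
Row 5: attacked by (1,8)→{4,8}; (2,6)→{3,6,9}; (3,3)→{1,3,5}; (4,10)→{9,10}; (8,4)→{1,4,7}; (9,1)→{1,5}. Safe: 2. Place at column 2.
Row 6: attacked by (1,8)→{3,8}; (2,6)→{2,6,10}; (3,3)→{3,6}; (4,10)→{8,10}; (5,2)→{1,2,3}; (8,4)→{2,4,6}; (9,1)→{1,4}. Safe: 5, 7, 9. Place at column 7.
Row 7: attacked by (1,8)→{2,8}; (2,6)→{1,6}; (3,3)→{3,7}; (4,10)→{7,10}; (5,2)→{2,4}; (6,7)→{6,7,8}; (8,4)→{3,4,5}; (9,1)→{1,3}. Safe: 9. Place at column 9.
Row 10: attacked by (1,8)→{8}; (2,6)→{6}; (3,3)→{3,10}; (4,10)→{4,10}; (5,2)→{2,7}; (6,7)→{3,7}; (7,9)→{6,9}; (8,4)→{2,4,6}; (9,1)→{1,2}. Blocked: 3. Safe: 5. Place at column 5.
Columns [8, 6, 3, 10, 2, 7, 9, 4, 1, 5], r−c [-7, -4, 0, -6, 3, -1, -2, 4, 8, 5], r+c [9, 8, 6, 14, 7, 13, 16, 12, 10, 15] are all distinct, so no two queens attack.

(1,8) (2,6) (3,3) (4,10) (5,2) (6,7) (7,9) (8,4) (9,1) (10,5)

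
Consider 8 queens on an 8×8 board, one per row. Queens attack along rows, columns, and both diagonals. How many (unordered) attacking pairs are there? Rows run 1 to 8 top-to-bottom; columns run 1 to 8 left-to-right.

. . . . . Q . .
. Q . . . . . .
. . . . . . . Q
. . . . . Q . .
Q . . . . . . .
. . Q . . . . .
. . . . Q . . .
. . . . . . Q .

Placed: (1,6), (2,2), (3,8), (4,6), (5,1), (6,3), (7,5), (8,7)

Same column: (1,6)–(4,6) (column 6).
Same diagonal: (1,6)–(3,8) (|1−3| = |6−8| = 2).
Total attacking pairs: 2.

2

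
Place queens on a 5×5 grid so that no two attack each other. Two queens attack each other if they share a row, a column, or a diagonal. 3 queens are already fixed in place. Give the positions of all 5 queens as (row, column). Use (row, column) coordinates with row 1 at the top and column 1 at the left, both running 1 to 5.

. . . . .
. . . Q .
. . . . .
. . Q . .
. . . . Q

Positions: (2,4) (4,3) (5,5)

Row 1: attacked by (2,4)→{3,4,5}; (4,3)→{3}; (5,5)→{1,5}. Safe: 2. Place at column 2.
Row 3: attacked by (1,2)→{2,4}; (2,4)→{3,4,5}; (4,3)→{2,3,4}; (5,5)→{3,5}. Safe: 1. Place at column 1.
Columns [2, 4, 1, 3, 5], r−c [-1, -2, 2, 1, 0], r+c [3, 6, 4, 7, 10] are all distinct, so no two queens attack.

(1,2) (2,4) (3,1) (4,3) (5,5)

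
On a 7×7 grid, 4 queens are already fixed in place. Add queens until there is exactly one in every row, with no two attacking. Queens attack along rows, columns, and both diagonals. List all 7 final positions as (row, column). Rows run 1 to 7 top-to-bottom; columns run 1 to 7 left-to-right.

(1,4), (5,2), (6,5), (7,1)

(1,4) (2,7) (3,3) (4,6) (5,2) (6,5) (7,1)

Row 2: attacked by (1,4)→{3,4,5}; (5,2)→{2,5}; (6,5)→{1,5}; (7,1)→{1,6}. Safe: 7. Place at column 7.
Row 3: attacked by (1,4)→{2,4,6}; (2,7)→{6,7}; (5,2)→{2,4}; (6,5)→{2,5}; (7,1)→{1,5}. Safe: 3. Place at column 3.
Row 4: attacked by (1,4)→{1,4,7}; (2,7)→{5,7}; (3,3)→{2,3,4}; (5,2)→{1,2,3}; (6,5)→{3,5,7}; (7,1)→{1,4}. Safe: 6. Place at column 6.
Columns [4, 7, 3, 6, 2, 5, 1], r−c [-3, -5, 0, -2, 3, 1, 6], r+c [5, 9, 6, 10, 7, 11, 8] are all distinct, so no two queens attack.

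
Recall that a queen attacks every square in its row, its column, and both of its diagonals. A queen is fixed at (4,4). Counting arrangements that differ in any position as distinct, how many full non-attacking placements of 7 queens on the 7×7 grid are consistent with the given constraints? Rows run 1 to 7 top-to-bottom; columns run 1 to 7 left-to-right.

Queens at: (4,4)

8

Branch on row 1: col 2 → 2; col 3 → 2; col 5 → 2; col 6 → 2.
Sum: 2 + 2 + 2 + 2 = 8.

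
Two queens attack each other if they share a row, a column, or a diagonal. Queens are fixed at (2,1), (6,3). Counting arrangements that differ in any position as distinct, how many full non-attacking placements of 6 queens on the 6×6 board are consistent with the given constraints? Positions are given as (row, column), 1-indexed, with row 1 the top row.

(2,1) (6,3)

Branch on row 1: col 4 → 1; col 5 → 0; col 6 → 0.
Sum: 1 + 0 + 0 = 1.

1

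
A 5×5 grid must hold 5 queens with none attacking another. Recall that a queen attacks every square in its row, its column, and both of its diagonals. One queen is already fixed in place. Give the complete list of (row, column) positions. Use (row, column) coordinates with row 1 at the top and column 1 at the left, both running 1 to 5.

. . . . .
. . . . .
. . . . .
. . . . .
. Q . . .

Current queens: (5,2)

Row 1: attacked by (5,2)→{2}. Safe: 1, 3, 4, 5. Place at column 5.
Row 2: attacked by (1,5)→{4,5}; (5,2)→{2,5}. Safe: 1, 3. Place at column 3.
Row 3: attacked by (1,5)→{3,5}; (2,3)→{2,3,4}; (5,2)→{2,4}. Safe: 1. Place at column 1.
Row 4: attacked by (1,5)→{2,5}; (2,3)→{1,3,5}; (3,1)→{1,2}; (5,2)→{1,2,3}. Safe: 4. Place at column 4.
Columns [5, 3, 1, 4, 2], r−c [-4, -1, 2, 0, 3], r+c [6, 5, 4, 8, 7] are all distinct, so no two queens attack.

(1,5) (2,3) (3,1) (4,4) (5,2)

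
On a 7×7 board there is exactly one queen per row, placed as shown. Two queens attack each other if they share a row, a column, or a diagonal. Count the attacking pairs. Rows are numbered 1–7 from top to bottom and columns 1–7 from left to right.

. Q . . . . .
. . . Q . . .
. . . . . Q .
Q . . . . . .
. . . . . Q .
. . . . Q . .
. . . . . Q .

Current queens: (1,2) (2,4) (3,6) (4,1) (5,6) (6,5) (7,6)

6

Same column: (3,6)–(5,6) (column 6); (3,6)–(7,6) (column 6); (5,6)–(7,6) (column 6).
Same diagonal: (1,2)–(5,6) (|1−5| = |2−6| = 4); (5,6)–(6,5) (|5−6| = |6−5| = 1); (6,5)–(7,6) (|6−7| = |5−6| = 1).
Total attacking pairs: 6.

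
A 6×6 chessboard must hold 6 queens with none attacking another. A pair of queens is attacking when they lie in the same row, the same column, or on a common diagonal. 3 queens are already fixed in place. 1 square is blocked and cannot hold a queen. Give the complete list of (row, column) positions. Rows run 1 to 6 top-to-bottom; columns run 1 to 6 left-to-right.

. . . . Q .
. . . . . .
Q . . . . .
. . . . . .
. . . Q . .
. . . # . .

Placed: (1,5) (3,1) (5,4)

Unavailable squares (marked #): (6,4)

(1,5) (2,3) (3,1) (4,6) (5,4) (6,2)

Row 2: attacked by (1,5)→{4,5,6}; (3,1)→{1,2}; (5,4)→{1,4}. Safe: 3. Place at column 3.
Row 4: attacked by (1,5)→{2,5}; (2,3)→{1,3,5}; (3,1)→{1,2}; (5,4)→{3,4,5}. Safe: 6. Place at column 6.
Row 6: attacked by (1,5)→{5}; (2,3)→{3}; (3,1)→{1,4}; (4,6)→{4,6}; (5,4)→{3,4,5}. Blocked: 4. Safe: 2. Place at column 2.
Columns [5, 3, 1, 6, 4, 2], r−c [-4, -1, 2, -2, 1, 4], r+c [6, 5, 4, 10, 9, 8] are all distinct, so no two queens attack.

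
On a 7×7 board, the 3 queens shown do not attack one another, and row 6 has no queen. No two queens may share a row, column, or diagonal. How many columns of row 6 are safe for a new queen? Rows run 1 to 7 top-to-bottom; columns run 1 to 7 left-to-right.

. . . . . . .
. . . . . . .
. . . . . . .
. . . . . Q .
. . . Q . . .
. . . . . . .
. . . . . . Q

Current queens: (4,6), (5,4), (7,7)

2

(4,6) attacks row 6 at column 6 and diagonals 4.
(5,4) attacks row 6 at column 4 and diagonals 3, 5.
(7,7) attacks row 6 at column 7 and diagonals 6.
Attacked columns: {3, 4, 5, 6, 7}. Safe: {1, 2}.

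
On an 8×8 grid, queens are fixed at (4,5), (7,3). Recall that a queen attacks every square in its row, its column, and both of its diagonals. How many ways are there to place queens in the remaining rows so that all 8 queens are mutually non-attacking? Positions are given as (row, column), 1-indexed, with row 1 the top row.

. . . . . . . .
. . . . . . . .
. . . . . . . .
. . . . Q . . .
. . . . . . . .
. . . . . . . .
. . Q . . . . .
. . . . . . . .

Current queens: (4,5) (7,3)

Branch on row 1: col 1 → 0; col 4 → 2; col 6 → 0; col 7 → 1.
Sum: 0 + 2 + 0 + 1 = 3.

3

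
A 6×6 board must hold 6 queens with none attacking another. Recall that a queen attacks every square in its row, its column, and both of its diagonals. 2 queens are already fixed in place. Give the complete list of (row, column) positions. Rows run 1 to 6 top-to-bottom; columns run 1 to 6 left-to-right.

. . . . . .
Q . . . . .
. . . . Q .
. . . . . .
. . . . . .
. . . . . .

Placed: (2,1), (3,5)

(1,4) (2,1) (3,5) (4,2) (5,6) (6,3)

Row 1: attacked by (2,1)→{1,2}; (3,5)→{3,5}. Safe: 4, 6. Place at column 4.
Row 4: attacked by (1,4)→{1,4}; (2,1)→{1,3}; (3,5)→{4,5,6}. Safe: 2. Place at column 2.
Row 5: attacked by (1,4)→{4}; (2,1)→{1,4}; (3,5)→{3,5}; (4,2)→{1,2,3}. Safe: 6. Place at column 6.
Row 6: attacked by (1,4)→{4}; (2,1)→{1,5}; (3,5)→{2,5}; (4,2)→{2,4}; (5,6)→{5,6}. Safe: 3. Place at column 3.
Columns [4, 1, 5, 2, 6, 3], r−c [-3, 1, -2, 2, -1, 3], r+c [5, 3, 8, 6, 11, 9] are all distinct, so no two queens attack.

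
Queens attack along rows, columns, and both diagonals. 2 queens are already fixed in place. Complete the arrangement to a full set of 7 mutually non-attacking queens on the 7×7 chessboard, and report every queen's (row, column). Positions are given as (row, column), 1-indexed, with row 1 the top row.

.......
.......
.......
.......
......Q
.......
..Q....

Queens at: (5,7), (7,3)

(1,1) (2,6) (3,4) (4,2) (5,7) (6,5) (7,3)

Row 1: attacked by (5,7)→{3,7}; (7,3)→{3}. Safe: 1, 2, 4, 5, 6. Place at column 1.
Row 2: attacked by (1,1)→{1,2}; (5,7)→{4,7}; (7,3)→{3}. Safe: 5, 6. Place at column 6.
Row 3: attacked by (1,1)→{1,3}; (2,6)→{5,6,7}; (5,7)→{5,7}; (7,3)→{3,7}. Safe: 2, 4. Place at column 4.
Row 4: attacked by (1,1)→{1,4}; (2,6)→{4,6}; (3,4)→{3,4,5}; (5,7)→{6,7}; (7,3)→{3,6}. Safe: 2. Place at column 2.
Row 6: attacked by (1,1)→{1,6}; (2,6)→{2,6}; (3,4)→{1,4,7}; (4,2)→{2,4}; (5,7)→{6,7}; (7,3)→{2,3,4}. Safe: 5. Place at column 5.
Columns [1, 6, 4, 2, 7, 5, 3], r−c [0, -4, -1, 2, -2, 1, 4], r+c [2, 8, 7, 6, 12, 11, 10] are all distinct, so no two queens attack.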